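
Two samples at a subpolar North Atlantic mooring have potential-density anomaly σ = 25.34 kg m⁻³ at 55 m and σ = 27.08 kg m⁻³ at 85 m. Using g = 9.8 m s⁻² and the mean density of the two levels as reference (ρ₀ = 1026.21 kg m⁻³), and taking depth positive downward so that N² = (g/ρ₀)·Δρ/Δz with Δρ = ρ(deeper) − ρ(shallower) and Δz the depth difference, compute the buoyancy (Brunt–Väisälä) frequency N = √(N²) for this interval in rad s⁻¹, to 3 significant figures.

Δρ = 1027.08 − 1025.34 = 1.74 kg m⁻³ over Δz = 85 − 55 = 30 m.
N² = (9.8/1026.21) × (1.74/30) = 5.5388 × 10⁻⁴ s⁻².
N = √(5.5388 × 10⁻⁴) = 0.023535 rad s⁻¹ ≈ 0.0235 rad s⁻¹.

0.0235 rad s⁻¹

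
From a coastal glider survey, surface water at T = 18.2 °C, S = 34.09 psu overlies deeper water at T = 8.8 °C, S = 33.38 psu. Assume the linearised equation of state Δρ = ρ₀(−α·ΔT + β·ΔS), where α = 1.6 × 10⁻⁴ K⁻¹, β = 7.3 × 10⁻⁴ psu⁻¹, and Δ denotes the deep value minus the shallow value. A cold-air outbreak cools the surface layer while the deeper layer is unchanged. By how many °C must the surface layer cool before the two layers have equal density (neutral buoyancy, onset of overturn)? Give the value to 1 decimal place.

6.2 °C

Neutral buoyancy requires Δρ = 0, i.e. −α(T_deep − T_surf′) + β(S_deep − S_surf) = 0.
T_surf′ = T_deep − (β/α)·ΔS = 8.8 − (7.3 × 10⁻⁴/1.6 × 10⁻⁴)·(-0.71) = 12.039 °C.
Cooling required: 18.2 − (12.039) = 6.161 °C.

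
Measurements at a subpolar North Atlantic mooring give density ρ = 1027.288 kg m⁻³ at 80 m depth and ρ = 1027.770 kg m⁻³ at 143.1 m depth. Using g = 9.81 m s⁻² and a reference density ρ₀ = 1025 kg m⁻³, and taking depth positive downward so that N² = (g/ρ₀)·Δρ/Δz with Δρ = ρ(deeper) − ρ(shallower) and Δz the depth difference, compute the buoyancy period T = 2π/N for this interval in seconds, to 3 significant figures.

Δρ = 1027.770 − 1027.288 = 0.482 kg m⁻³ over Δz = 143.1 − 80 = 63.1 m.
N² = (9.81/1025) × (0.482/63.1) = 7.3108 × 10⁻⁵ s⁻².
N = √(7.3108 × 10⁻⁵) = 8.5503 × 10⁻³ rad s⁻¹, so T = 2π/N = 734.85 s ≈ 735 s.

735 s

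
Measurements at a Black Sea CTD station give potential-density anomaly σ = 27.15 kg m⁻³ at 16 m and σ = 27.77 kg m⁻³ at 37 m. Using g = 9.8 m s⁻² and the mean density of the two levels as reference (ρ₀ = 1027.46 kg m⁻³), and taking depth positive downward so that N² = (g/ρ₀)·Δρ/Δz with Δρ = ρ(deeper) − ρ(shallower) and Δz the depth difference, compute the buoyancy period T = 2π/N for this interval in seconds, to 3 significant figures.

374 s

Δρ = 1027.77 − 1027.15 = 0.62 kg m⁻³ over Δz = 37 − 16 = 21 m.
N² = (9.8/1027.46) × (0.62/21) = 2.8160 × 10⁻⁴ s⁻².
N = √(2.8160 × 10⁻⁴) = 0.016781 rad s⁻¹, so T = 2π/N = 374.42 s ≈ 374 s.
A positive N² confirms static stability across the interval.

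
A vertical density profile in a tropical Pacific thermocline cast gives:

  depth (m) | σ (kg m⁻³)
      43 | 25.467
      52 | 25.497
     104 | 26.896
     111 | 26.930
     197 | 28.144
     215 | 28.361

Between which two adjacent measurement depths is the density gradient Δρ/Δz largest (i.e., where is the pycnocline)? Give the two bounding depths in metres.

Compute the density gradient over each adjacent pair:
  43–52 m: Δρ/Δz = 0.030/9 = 3.3 × 10⁻³ kg m⁻⁴
  52–104 m: Δρ/Δz = 1.399/52 = 0.027 kg m⁻⁴
  104–111 m: Δρ/Δz = 0.034/7 = 4.9 × 10⁻³ kg m⁻⁴
  111–197 m: Δρ/Δz = 1.214/86 = 0.014 kg m⁻⁴
  197–215 m: Δρ/Δz = 0.217/18 = 0.012 kg m⁻⁴
The largest gradient is in the 52–104 m interval — the pycnocline.

52–104 m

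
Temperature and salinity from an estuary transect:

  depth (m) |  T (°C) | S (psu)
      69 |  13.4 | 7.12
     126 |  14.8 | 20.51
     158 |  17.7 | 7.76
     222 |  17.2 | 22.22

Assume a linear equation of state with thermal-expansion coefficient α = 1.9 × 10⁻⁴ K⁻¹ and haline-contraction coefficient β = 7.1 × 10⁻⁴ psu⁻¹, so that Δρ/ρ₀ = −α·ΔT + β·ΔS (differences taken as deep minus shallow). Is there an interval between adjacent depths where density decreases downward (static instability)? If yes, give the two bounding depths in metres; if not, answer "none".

Evaluate Δρ/ρ₀ = −αΔT + βΔS across each adjacent pair:
  69–126 m: −αΔT+βΔS = −(1.9 × 10⁻⁴)(+1.4)+(7.1 × 10⁻⁴)(+13.39) = 9.2 × 10⁻³ → stable
  126–158 m: −αΔT+βΔS = −(1.9 × 10⁻⁴)(+2.9)+(7.1 × 10⁻⁴)(-12.75) = -9.6 × 10⁻³ → UNSTABLE
  158–222 m: −αΔT+βΔS = −(1.9 × 10⁻⁴)(-0.5)+(7.1 × 10⁻⁴)(+14.46) = 0.010 → stable
The 126–158 m interval has Δρ < 0: lighter water underlies denser water.

126–158 m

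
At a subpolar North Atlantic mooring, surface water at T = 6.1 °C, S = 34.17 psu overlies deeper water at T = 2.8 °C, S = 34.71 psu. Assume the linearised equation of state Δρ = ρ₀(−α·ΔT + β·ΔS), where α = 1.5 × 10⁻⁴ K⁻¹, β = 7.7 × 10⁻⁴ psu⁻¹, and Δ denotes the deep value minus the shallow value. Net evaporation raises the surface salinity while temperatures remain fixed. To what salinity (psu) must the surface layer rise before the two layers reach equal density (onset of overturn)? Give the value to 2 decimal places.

35.35 psu

Neutral buoyancy requires −α(T_deep − T_surf) + β(S_deep − S_surf′) = 0.
S_surf′ = S_deep − (α/β)·ΔT = 34.71 − (1.5 × 10⁻⁴/7.7 × 10⁻⁴)·(-3.3) = 35.3529 psu.
Increase required: 35.3529 − 34.17 = 1.1829 psu.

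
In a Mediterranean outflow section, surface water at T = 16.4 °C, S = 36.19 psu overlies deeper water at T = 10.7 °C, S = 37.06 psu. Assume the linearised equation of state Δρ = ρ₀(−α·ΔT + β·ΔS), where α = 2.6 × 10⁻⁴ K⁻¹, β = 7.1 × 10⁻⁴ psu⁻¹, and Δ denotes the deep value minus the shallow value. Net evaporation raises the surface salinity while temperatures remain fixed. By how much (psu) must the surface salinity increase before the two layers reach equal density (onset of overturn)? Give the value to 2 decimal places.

2.96 psu

Neutral buoyancy requires −α(T_deep − T_surf) + β(S_deep − S_surf′) = 0.
S_surf′ = S_deep − (α/β)·ΔT = 37.06 − (2.6 × 10⁻⁴/7.1 × 10⁻⁴)·(-5.7) = 39.1473 psu.
Increase required: 39.1473 − 36.19 = 2.9573 psu.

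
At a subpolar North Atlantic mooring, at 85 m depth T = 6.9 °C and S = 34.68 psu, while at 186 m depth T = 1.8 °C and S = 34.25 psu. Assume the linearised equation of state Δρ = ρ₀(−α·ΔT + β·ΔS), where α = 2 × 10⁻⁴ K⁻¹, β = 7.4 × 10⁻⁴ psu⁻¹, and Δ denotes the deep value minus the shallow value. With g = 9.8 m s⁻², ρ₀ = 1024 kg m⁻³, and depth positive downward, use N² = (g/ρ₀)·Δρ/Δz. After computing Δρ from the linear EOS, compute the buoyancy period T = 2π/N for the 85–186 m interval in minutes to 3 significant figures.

12.7 min

ΔT = -5.1 K, ΔS = -0.43 psu (deep − shallow).
Δρ/ρ₀ = −αΔT + βΔS = 1.02 × 10⁻³ − 3.182 × 10⁻⁴ = 7.018 × 10⁻⁴, so Δρ ≈ 0.7186 kg m⁻³.
N² = (g/ρ₀)·Δρ/Δz = g·(Δρ/ρ₀)/Δz = 9.8 × 7.018 × 10⁻⁴ / 101 = 6.8095 × 10⁻⁵ s⁻².
N = √(6.8095 × 10⁻⁵) = 8.2520 × 10⁻³ rad s⁻¹ → T = 2π/N = 761.41 s = 12.690 min ≈ 12.7 min.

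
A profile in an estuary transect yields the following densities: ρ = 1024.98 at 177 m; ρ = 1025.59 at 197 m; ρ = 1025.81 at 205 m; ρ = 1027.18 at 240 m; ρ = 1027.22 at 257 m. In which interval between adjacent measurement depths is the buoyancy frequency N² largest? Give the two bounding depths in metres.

Compute the density gradient over each adjacent pair:
  177–197 m: Δρ/Δz = 0.61/20 = 0.030 kg m⁻⁴
  197–205 m: Δρ/Δz = 0.22/8 = 0.028 kg m⁻⁴
  205–240 m: Δρ/Δz = 1.37/35 = 0.039 kg m⁻⁴
  240–257 m: Δρ/Δz = 0.04/17 = 2.4 × 10⁻³ kg m⁻⁴
The largest gradient is in the 205–240 m interval — the pycnocline.

205–240 m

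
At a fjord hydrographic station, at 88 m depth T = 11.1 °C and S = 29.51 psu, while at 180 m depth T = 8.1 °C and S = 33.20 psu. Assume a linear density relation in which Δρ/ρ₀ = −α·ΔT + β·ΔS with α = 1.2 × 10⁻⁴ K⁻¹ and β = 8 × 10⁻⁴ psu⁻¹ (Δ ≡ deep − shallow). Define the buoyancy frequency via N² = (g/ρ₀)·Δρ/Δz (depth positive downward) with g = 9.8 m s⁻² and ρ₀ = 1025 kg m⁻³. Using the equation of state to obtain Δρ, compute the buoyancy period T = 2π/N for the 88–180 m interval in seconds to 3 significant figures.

335 s

ΔT = -3.0 K, ΔS = +3.69 psu (deep − shallow).
Δρ/ρ₀ = −αΔT + βΔS = 3.60 × 10⁻⁴ + 2.952 × 10⁻³ = 3.312 × 10⁻³, so Δρ ≈ 3.395 kg m⁻³.
N² = (g/ρ₀)·Δρ/Δz = g·(Δρ/ρ₀)/Δz = 9.8 × 3.312 × 10⁻³ / 92 = 3.5280 × 10⁻⁴ s⁻².
N = √(3.5280 × 10⁻⁴) = 0.018783 rad s⁻¹ → T = 2π/N = 334.51 s ≈ 335 s.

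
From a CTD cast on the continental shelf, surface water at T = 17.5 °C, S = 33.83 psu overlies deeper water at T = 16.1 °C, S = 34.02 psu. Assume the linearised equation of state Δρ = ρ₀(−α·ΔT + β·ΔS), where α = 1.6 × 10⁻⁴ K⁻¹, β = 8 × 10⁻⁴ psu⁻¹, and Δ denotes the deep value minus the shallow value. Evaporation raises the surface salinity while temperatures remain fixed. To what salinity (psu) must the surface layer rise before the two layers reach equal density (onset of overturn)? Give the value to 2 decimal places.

Neutral buoyancy requires −α(T_deep − T_surf) + β(S_deep − S_surf′) = 0.
S_surf′ = S_deep − (α/β)·ΔT = 34.02 − (1.6 × 10⁻⁴/8 × 10⁻⁴)·(-1.4) = 34.3000 psu.
Increase required: 34.3000 − 33.83 = 0.4700 psu.

34.30 psu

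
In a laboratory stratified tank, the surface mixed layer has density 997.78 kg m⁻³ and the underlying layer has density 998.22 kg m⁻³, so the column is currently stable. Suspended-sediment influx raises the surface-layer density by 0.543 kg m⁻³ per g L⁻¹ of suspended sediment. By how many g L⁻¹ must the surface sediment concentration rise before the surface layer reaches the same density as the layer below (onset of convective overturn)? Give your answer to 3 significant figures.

Density deficit of the surface layer: 998.22 − 997.78 = 0.44 kg m⁻³.
Required change = 0.44 / 0.543 = 0.810 g L⁻¹.

0.810 g L⁻¹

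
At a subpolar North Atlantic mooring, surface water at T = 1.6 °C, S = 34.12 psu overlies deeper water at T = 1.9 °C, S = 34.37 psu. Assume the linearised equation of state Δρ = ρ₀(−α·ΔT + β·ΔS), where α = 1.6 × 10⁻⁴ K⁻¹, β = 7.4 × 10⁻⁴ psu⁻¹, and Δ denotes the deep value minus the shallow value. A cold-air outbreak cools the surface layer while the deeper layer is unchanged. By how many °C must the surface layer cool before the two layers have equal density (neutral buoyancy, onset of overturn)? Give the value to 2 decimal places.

0.86 °C

Neutral buoyancy requires Δρ = 0, i.e. −α(T_deep − T_surf′) + β(S_deep − S_surf) = 0.
T_surf′ = T_deep − (β/α)·ΔS = 1.9 − (7.4 × 10⁻⁴/1.6 × 10⁻⁴)·(+0.25) = 0.7438 °C.
Cooling required: 1.6 − (0.7438) = 0.8562 °C.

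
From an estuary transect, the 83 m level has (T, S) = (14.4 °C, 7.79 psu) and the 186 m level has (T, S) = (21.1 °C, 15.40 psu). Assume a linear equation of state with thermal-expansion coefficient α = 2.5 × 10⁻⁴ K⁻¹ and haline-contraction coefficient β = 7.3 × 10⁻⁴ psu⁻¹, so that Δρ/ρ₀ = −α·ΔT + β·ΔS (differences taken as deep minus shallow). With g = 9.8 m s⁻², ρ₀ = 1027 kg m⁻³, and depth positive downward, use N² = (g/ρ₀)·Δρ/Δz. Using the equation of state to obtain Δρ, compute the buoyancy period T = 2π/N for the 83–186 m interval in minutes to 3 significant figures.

5.45 min

ΔT = +6.7 K, ΔS = +7.61 psu (deep − shallow).
Δρ/ρ₀ = −αΔT + βΔS = -1.675 × 10⁻³ + 5.5553 × 10⁻³ = 3.8803 × 10⁻³, so Δρ ≈ 3.985 kg m⁻³.
N² = (g/ρ₀)·Δρ/Δz = g·(Δρ/ρ₀)/Δz = 9.8 × 3.8803 × 10⁻³ / 103 = 3.6919 × 10⁻⁴ s⁻².
N = √(3.6919 × 10⁻⁴) = 0.019214 rad s⁻¹ → T = 2π/N = 327.01 s = 5.4502 min ≈ 5.45 min.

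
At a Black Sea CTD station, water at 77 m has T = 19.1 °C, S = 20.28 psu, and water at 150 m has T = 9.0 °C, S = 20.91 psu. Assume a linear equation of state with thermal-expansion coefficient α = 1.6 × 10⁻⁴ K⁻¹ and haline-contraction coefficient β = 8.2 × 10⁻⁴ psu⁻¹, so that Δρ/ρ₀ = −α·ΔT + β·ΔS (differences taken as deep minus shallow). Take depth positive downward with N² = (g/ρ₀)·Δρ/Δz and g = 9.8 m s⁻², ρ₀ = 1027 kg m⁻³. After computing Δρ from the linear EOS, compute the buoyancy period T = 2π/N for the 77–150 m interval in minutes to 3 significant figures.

6.19 min

ΔT = -10.1 K, ΔS = +0.63 psu (deep − shallow).
Δρ/ρ₀ = −αΔT + βΔS = 1.616 × 10⁻³ + 5.166 × 10⁻⁴ = 2.1326 × 10⁻³, so Δρ ≈ 2.190 kg m⁻³.
N² = (g/ρ₀)·Δρ/Δz = g·(Δρ/ρ₀)/Δz = 9.8 × 2.1326 × 10⁻³ / 73 = 2.8629 × 10⁻⁴ s⁻².
N = √(2.8629 × 10⁻⁴) = 0.016920 rad s⁻¹ → T = 2π/N = 371.35 s = 6.1892 min ≈ 6.19 min.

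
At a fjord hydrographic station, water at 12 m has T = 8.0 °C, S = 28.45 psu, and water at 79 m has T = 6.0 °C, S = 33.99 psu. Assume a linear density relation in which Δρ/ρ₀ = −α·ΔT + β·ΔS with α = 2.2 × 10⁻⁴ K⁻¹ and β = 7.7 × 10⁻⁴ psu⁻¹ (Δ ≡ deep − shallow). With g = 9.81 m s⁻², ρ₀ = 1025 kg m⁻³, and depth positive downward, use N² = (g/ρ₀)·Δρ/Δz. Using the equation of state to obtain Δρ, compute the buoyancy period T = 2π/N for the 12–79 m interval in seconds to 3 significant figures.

239 s

ΔT = -2.0 K, ΔS = +5.54 psu (deep − shallow).
Δρ/ρ₀ = −αΔT + βΔS = 4.40 × 10⁻⁴ + 4.2658 × 10⁻³ = 4.7058 × 10⁻³, so Δρ ≈ 4.823 kg m⁻³.
N² = (g/ρ₀)·Δρ/Δz = g·(Δρ/ρ₀)/Δz = 9.81 × 4.7058 × 10⁻³ / 67 = 6.8901 × 10⁻⁴ s⁻².
N = √(6.8901 × 10⁻⁴) = 0.026249 rad s⁻¹ → T = 2π/N = 239.37 s ≈ 239 s.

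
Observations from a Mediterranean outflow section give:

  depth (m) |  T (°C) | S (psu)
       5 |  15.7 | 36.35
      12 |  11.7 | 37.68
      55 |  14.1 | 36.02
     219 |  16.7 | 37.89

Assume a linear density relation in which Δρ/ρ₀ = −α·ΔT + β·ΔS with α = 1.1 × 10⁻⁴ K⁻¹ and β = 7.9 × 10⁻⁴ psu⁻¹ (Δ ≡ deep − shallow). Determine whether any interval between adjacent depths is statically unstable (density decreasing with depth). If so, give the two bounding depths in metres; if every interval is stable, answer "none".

Evaluate Δρ/ρ₀ = −αΔT + βΔS across each adjacent pair:
  5–12 m: −αΔT+βΔS = −(1.1 × 10⁻⁴)(-4.0)+(7.9 × 10⁻⁴)(+1.33) = 1.5 × 10⁻³ → stable
  12–55 m: −αΔT+βΔS = −(1.1 × 10⁻⁴)(+2.4)+(7.9 × 10⁻⁴)(-1.66) = -1.6 × 10⁻³ → UNSTABLE
  55–219 m: −αΔT+βΔS = −(1.1 × 10⁻⁴)(+2.6)+(7.9 × 10⁻⁴)(+1.87) = 1.2 × 10⁻³ → stable
The 12–55 m interval has Δρ < 0: lighter water underlies denser water.

12–55 m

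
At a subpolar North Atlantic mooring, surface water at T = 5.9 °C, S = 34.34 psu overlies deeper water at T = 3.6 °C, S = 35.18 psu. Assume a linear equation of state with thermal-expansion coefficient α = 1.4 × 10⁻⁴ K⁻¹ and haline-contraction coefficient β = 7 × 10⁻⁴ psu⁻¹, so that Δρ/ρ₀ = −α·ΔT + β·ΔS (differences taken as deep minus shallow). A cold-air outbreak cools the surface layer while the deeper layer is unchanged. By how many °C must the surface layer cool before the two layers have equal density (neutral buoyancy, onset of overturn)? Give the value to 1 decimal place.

Neutral buoyancy requires Δρ = 0, i.e. −α(T_deep − T_surf′) + β(S_deep − S_surf) = 0.
T_surf′ = T_deep − (β/α)·ΔS = 3.6 − (7 × 10⁻⁴/1.4 × 10⁻⁴)·(+0.84) = -0.600 °C.
Cooling required: 5.9 − (-0.600) = 6.500 °C.

6.5 °C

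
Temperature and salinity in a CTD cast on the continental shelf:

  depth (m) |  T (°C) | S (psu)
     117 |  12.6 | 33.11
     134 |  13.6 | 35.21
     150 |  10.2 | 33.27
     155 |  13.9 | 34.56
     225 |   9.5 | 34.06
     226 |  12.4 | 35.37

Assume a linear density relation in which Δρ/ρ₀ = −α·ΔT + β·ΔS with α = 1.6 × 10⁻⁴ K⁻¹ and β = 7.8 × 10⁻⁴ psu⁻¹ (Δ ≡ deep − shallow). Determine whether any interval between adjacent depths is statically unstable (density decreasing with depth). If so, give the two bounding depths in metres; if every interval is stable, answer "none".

Evaluate Δρ/ρ₀ = −αΔT + βΔS across each adjacent pair:
  117–134 m: −αΔT+βΔS = −(1.6 × 10⁻⁴)(+1.0)+(7.8 × 10⁻⁴)(+2.10) = 1.5 × 10⁻³ → stable
  134–150 m: −αΔT+βΔS = −(1.6 × 10⁻⁴)(-3.4)+(7.8 × 10⁻⁴)(-1.94) = -9.7 × 10⁻⁴ → UNSTABLE
  150–155 m: −αΔT+βΔS = −(1.6 × 10⁻⁴)(+3.7)+(7.8 × 10⁻⁴)(+1.29) = 4.1 × 10⁻⁴ → stable
  155–225 m: −αΔT+βΔS = −(1.6 × 10⁻⁴)(-4.4)+(7.8 × 10⁻⁴)(-0.50) = 3.1 × 10⁻⁴ → stable
  225–226 m: −αΔT+βΔS = −(1.6 × 10⁻⁴)(+2.9)+(7.8 × 10⁻⁴)(+1.31) = 5.6 × 10⁻⁴ → stable
The 134–150 m interval has Δρ < 0: lighter water underlies denser water.

134–150 m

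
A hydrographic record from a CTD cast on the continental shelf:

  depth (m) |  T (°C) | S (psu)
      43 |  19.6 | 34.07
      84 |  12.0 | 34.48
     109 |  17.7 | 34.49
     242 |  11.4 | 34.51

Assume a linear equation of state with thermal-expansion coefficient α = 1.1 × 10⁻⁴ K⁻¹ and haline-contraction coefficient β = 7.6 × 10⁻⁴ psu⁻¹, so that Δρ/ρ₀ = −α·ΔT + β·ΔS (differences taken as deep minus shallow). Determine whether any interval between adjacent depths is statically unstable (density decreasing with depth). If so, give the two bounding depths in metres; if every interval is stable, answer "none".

84–109 m

Evaluate Δρ/ρ₀ = −αΔT + βΔS across each adjacent pair:
  43–84 m: −αΔT+βΔS = −(1.1 × 10⁻⁴)(-7.6)+(7.6 × 10⁻⁴)(+0.41) = 1.1 × 10⁻³ → stable
  84–109 m: −αΔT+βΔS = −(1.1 × 10⁻⁴)(+5.7)+(7.6 × 10⁻⁴)(+0.01) = -6.2 × 10⁻⁴ → UNSTABLE
  109–242 m: −αΔT+βΔS = −(1.1 × 10⁻⁴)(-6.3)+(7.6 × 10⁻⁴)(+0.02) = 7.1 × 10⁻⁴ → stable
The 84–109 m interval has Δρ < 0: lighter water underlies denser water.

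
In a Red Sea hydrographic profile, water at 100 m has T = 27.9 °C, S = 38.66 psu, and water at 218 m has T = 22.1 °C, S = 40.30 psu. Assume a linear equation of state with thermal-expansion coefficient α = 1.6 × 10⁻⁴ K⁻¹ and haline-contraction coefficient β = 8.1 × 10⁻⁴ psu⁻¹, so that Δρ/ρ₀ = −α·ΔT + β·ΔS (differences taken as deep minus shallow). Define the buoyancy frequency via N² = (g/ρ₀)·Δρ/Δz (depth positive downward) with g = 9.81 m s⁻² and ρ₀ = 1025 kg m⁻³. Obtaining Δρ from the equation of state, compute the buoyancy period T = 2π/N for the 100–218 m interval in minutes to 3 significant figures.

7.65 min

ΔT = -5.8 K, ΔS = +1.64 psu (deep − shallow).
Δρ/ρ₀ = −αΔT + βΔS = 9.28 × 10⁻⁴ + 1.3284 × 10⁻³ = 2.2564 × 10⁻³, so Δρ ≈ 2.313 kg m⁻³.
N² = (g/ρ₀)·Δρ/Δz = g·(Δρ/ρ₀)/Δz = 9.81 × 2.2564 × 10⁻³ / 118 = 1.8759 × 10⁻⁴ s⁻².
N = √(1.8759 × 10⁻⁴) = 0.013696 rad s⁻¹ → T = 2π/N = 458.76 s = 7.6460 min ≈ 7.65 min.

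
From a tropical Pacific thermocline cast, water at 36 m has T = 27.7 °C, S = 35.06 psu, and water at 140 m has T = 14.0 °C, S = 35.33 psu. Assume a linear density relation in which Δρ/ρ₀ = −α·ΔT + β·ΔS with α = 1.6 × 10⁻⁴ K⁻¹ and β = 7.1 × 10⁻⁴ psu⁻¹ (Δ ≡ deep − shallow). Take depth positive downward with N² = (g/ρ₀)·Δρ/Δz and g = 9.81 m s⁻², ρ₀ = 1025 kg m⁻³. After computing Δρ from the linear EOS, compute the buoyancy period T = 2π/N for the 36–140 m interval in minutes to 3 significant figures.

6.98 min

ΔT = -13.7 K, ΔS = +0.27 psu (deep − shallow).
Δρ/ρ₀ = −αΔT + βΔS = 2.192 × 10⁻³ + 1.917 × 10⁻⁴ = 2.3837 × 10⁻³, so Δρ ≈ 2.443 kg m⁻³.
N² = (g/ρ₀)·Δρ/Δz = g·(Δρ/ρ₀)/Δz = 9.81 × 2.3837 × 10⁻³ / 104 = 2.2485 × 10⁻⁴ s⁻².
N = √(2.2485 × 10⁻⁴) = 0.014995 rad s⁻¹ → T = 2π/N = 419.02 s = 6.9837 min ≈ 6.98 min.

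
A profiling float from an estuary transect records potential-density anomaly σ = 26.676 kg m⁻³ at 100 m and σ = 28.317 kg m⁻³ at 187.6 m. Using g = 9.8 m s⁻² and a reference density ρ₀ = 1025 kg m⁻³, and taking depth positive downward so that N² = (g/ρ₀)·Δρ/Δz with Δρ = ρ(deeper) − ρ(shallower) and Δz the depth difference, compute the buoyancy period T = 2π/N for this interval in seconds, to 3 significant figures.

Δρ = 1028.317 − 1026.676 = 1.641 kg m⁻³ over Δz = 187.6 − 100 = 87.6 m.
N² = (9.8/1025) × (1.641/87.6) = 1.7910 × 10⁻⁴ s⁻².
N = √(1.7910 × 10⁻⁴) = 0.013383 rad s⁻¹, so T = 2π/N = 469.49 s ≈ 469 s.

469 s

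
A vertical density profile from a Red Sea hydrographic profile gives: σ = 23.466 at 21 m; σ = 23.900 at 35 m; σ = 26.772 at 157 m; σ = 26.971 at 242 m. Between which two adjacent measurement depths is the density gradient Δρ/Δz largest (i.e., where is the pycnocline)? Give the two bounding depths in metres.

21–35 m

Compute the density gradient over each adjacent pair:
  21–35 m: Δρ/Δz = 0.434/14 = 0.031 kg m⁻⁴
  35–157 m: Δρ/Δz = 2.872/122 = 0.024 kg m⁻⁴
  157–242 m: Δρ/Δz = 0.199/85 = 2.3 × 10⁻³ kg m⁻⁴
The largest gradient is in the 21–35 m interval — the pycnocline.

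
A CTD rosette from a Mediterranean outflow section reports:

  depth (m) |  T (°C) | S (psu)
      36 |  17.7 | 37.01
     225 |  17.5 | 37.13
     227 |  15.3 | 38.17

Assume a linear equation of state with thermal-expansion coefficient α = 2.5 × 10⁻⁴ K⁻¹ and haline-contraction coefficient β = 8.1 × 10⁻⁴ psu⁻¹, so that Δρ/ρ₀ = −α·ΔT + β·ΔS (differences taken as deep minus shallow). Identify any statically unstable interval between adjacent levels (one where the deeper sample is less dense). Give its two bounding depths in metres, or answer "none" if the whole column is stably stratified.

none

Evaluate Δρ/ρ₀ = −αΔT + βΔS across each adjacent pair:
  36–225 m: −αΔT+βΔS = −(2.5 × 10⁻⁴)(-0.2)+(8.1 × 10⁻⁴)(+0.12) = 1.5 × 10⁻⁴ → stable
  225–227 m: −αΔT+βΔS = −(2.5 × 10⁻⁴)(-2.2)+(8.1 × 10⁻⁴)(+1.04) = 1.4 × 10⁻³ → stable
Every interval has Δρ > 0: the column is stably stratified throughout.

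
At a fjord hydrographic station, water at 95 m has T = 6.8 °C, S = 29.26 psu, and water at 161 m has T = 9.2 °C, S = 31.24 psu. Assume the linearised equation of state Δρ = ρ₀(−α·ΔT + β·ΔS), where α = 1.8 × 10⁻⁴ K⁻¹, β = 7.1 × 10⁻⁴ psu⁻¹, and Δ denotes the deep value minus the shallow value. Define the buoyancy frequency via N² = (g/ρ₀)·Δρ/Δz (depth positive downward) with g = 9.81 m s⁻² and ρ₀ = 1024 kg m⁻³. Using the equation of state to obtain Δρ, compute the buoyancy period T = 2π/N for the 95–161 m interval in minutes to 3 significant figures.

8.70 min

ΔT = +2.4 K, ΔS = +1.98 psu (deep − shallow).
Δρ/ρ₀ = −αΔT + βΔS = -4.32 × 10⁻⁴ + 1.4058 × 10⁻³ = 9.738 × 10⁻⁴, so Δρ ≈ 0.9972 kg m⁻³.
N² = (g/ρ₀)·Δρ/Δz = g·(Δρ/ρ₀)/Δz = 9.81 × 9.738 × 10⁻⁴ / 66 = 1.4474 × 10⁻⁴ s⁻².
N = √(1.4474 × 10⁻⁴) = 0.012031 rad s⁻¹ → T = 2π/N = 522.25 s = 8.7042 min ≈ 8.70 min.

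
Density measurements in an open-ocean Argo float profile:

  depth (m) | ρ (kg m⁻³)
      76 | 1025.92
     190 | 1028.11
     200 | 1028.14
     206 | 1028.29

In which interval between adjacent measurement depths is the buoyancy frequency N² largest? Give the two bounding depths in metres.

Compute the density gradient over each adjacent pair:
  76–190 m: Δρ/Δz = 2.19/114 = 0.019 kg m⁻⁴
  190–200 m: Δρ/Δz = 0.03/10 = 3.0 × 10⁻³ kg m⁻⁴
  200–206 m: Δρ/Δz = 0.15/6 = 0.025 kg m⁻⁴
The largest gradient is in the 200–206 m interval — the pycnocline.

200–206 m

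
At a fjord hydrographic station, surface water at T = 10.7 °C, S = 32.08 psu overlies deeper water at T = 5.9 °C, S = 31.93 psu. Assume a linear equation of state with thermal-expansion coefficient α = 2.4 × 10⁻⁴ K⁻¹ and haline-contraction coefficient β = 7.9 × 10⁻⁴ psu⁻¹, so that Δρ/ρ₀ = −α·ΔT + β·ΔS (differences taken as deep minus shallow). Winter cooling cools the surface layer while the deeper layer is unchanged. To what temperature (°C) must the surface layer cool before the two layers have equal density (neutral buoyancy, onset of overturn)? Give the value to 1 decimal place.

6.4 °C

Neutral buoyancy requires Δρ = 0, i.e. −α(T_deep − T_surf′) + β(S_deep − S_surf) = 0.
T_surf′ = T_deep − (β/α)·ΔS = 5.9 − (7.9 × 10⁻⁴/2.4 × 10⁻⁴)·(-0.15) = 6.394 °C.
Cooling required: 10.7 − (6.394) = 4.306 °C.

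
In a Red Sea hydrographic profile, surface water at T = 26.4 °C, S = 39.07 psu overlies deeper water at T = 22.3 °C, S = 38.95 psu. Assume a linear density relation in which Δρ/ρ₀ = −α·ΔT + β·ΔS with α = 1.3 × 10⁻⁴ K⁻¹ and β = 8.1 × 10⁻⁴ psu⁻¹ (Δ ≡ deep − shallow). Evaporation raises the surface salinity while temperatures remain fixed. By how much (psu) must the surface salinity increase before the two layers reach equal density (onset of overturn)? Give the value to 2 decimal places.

Neutral buoyancy requires −α(T_deep − T_surf) + β(S_deep − S_surf′) = 0.
S_surf′ = S_deep − (α/β)·ΔT = 38.95 − (1.3 × 10⁻⁴/8.1 × 10⁻⁴)·(-4.1) = 39.6080 psu.
Increase required: 39.6080 − 39.07 = 0.5380 psu.

0.54 psu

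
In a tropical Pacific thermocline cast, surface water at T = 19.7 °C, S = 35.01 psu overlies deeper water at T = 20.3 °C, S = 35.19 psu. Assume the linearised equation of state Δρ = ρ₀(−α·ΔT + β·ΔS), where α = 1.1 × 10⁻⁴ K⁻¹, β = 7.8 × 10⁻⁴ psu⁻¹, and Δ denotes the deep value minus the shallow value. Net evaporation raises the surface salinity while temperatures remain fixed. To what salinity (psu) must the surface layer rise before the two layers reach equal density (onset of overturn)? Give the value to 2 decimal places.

35.11 psu

Neutral buoyancy requires −α(T_deep − T_surf) + β(S_deep − S_surf′) = 0.
S_surf′ = S_deep − (α/β)·ΔT = 35.19 − (1.1 × 10⁻⁴/7.8 × 10⁻⁴)·(+0.6) = 35.1054 psu.
Increase required: 35.1054 − 35.01 = 0.0954 psu.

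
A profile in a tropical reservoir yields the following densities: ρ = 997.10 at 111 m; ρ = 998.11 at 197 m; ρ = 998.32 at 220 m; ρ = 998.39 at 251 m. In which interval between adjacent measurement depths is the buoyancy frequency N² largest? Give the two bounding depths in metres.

Compute the density gradient over each adjacent pair:
  111–197 m: Δρ/Δz = 1.01/86 = 0.012 kg m⁻⁴
  197–220 m: Δρ/Δz = 0.21/23 = 9.1 × 10⁻³ kg m⁻⁴
  220–251 m: Δρ/Δz = 0.07/31 = 2.3 × 10⁻³ kg m⁻⁴
The largest gradient is in the 111–197 m interval — the pycnocline.

111–197 m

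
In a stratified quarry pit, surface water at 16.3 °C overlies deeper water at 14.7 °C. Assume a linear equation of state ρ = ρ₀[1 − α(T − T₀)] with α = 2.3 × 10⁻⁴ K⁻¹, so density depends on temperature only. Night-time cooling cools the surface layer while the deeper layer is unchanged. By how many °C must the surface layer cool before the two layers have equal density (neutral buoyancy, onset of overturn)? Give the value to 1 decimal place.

With temperature the only control, equal density requires T_surf′ = T_deep.
T_surf′ = 14.7 °C.
Cooling required: 16.3 − 14.7 = 1.6 °C.

1.6 °C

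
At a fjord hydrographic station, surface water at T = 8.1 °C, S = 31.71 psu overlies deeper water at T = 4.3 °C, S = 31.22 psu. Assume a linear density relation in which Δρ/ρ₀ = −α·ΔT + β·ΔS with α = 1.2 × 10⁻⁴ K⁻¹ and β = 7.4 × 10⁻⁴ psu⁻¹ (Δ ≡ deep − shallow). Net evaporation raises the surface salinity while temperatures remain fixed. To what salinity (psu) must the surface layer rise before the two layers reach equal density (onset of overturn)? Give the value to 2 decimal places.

31.84 psu

Neutral buoyancy requires −α(T_deep − T_surf) + β(S_deep − S_surf′) = 0.
S_surf′ = S_deep − (α/β)·ΔT = 31.22 − (1.2 × 10⁻⁴/7.4 × 10⁻⁴)·(-3.8) = 31.8362 psu.
Increase required: 31.8362 − 31.71 = 0.1262 psu.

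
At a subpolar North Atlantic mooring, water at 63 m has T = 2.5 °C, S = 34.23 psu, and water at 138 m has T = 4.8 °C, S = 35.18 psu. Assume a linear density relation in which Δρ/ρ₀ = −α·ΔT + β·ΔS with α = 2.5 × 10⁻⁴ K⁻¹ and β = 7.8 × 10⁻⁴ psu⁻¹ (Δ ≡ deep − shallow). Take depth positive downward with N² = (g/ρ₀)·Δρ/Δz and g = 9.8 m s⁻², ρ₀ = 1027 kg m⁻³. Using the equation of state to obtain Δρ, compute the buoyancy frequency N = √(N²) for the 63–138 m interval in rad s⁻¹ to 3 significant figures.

4.66 × 10⁻³ rad s⁻¹

ΔT = +2.3 K, ΔS = +0.95 psu (deep − shallow).
Δρ/ρ₀ = −αΔT + βΔS = -5.75 × 10⁻⁴ + 7.41 × 10⁻⁴ = 1.66 × 10⁻⁴, so Δρ ≈ 0.1705 kg m⁻³.
N² = (g/ρ₀)·Δρ/Δz = g·(Δρ/ρ₀)/Δz = 9.8 × 1.66 × 10⁻⁴ / 75 = 2.1691 × 10⁻⁵ s⁻².
N = √(2.1691 × 10⁻⁵) = 4.6574 × 10⁻³ rad s⁻¹ ≈ 4.66 × 10⁻³ rad s⁻¹.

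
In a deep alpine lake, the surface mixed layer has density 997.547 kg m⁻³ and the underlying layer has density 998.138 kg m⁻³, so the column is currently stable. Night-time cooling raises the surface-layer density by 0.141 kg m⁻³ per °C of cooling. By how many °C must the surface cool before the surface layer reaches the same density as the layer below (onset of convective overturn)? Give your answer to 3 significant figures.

Density deficit of the surface layer: 998.138 − 997.547 = 0.591 kg m⁻³.
Required change = 0.591 / 0.141 = 4.19 °C.

4.19 °C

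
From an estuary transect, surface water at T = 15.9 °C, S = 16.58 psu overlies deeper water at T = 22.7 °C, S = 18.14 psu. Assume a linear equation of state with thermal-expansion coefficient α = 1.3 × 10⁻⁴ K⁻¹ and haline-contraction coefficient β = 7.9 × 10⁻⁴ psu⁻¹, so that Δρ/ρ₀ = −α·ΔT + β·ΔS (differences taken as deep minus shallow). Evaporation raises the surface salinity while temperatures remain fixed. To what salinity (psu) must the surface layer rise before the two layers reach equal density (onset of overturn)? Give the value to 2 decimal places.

Neutral buoyancy requires −α(T_deep − T_surf) + β(S_deep − S_surf′) = 0.
S_surf′ = S_deep − (α/β)·ΔT = 18.14 − (1.3 × 10⁻⁴/7.9 × 10⁻⁴)·(+6.8) = 17.0210 psu.
Increase required: 17.0210 − 16.58 = 0.4410 psu.

17.02 psu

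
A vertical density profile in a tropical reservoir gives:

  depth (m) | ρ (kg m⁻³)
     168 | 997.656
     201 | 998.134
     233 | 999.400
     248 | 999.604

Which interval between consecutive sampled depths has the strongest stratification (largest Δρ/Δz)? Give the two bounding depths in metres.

201–233 m

Compute the density gradient over each adjacent pair:
  168–201 m: Δρ/Δz = 0.478/33 = 0.014 kg m⁻⁴
  201–233 m: Δρ/Δz = 1.266/32 = 0.040 kg m⁻⁴
  233–248 m: Δρ/Δz = 0.204/15 = 0.014 kg m⁻⁴
The largest gradient is in the 201–233 m interval — the pycnocline.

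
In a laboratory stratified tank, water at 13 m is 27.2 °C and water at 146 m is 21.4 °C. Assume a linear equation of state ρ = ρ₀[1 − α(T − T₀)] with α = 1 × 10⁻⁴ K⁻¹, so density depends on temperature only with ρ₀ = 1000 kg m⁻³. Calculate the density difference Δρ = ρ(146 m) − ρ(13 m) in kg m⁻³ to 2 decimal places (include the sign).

ΔT = -5.8 K, Δρ/ρ₀ = −αΔT = 5.80 × 10⁻⁴.
Δρ = 1000 × (5.80 × 10⁻⁴) = +0.58 kg m⁻³.
Positive Δρ: denser below, stable.

+0.58 kg m⁻³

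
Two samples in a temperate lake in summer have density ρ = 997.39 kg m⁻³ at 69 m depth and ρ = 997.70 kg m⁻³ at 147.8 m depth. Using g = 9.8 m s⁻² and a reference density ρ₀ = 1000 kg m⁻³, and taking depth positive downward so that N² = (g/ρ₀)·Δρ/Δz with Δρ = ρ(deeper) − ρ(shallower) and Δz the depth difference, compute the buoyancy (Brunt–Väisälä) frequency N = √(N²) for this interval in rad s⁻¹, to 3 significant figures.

Δρ = 997.70 − 997.39 = 0.31 kg m⁻³ over Δz = 147.8 − 69 = 78.8 m.
N² = (9.8/1000) × (0.31/78.8) = 3.8553 × 10⁻⁵ s⁻².
N = √(3.8553 × 10⁻⁵) = 6.2091 × 10⁻³ rad s⁻¹ ≈ 6.21 × 10⁻³ rad s⁻¹.

6.21 × 10⁻³ rad s⁻¹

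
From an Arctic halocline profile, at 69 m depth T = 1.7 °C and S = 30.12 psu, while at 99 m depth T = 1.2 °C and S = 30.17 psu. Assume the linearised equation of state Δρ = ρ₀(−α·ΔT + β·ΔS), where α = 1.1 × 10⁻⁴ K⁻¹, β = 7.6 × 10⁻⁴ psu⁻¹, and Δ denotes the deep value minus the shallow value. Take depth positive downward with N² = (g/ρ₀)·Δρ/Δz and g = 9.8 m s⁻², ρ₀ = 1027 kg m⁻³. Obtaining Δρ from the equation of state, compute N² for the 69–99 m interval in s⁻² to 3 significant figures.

ΔT = -0.5 K, ΔS = +0.05 psu (deep − shallow).
Δρ/ρ₀ = −αΔT + βΔS = 5.50 × 10⁻⁵ + 3.80 × 10⁻⁵ = 9.30 × 10⁻⁵, so Δρ ≈ 0.09551 kg m⁻³.
N² = (g/ρ₀)·Δρ/Δz = g·(Δρ/ρ₀)/Δz = 9.8 × 9.30 × 10⁻⁵ / 30 = 3.0380 × 10⁻⁵ s⁻² ≈ 3.04 × 10⁻⁵ s⁻².

3.04 × 10⁻⁵ s⁻²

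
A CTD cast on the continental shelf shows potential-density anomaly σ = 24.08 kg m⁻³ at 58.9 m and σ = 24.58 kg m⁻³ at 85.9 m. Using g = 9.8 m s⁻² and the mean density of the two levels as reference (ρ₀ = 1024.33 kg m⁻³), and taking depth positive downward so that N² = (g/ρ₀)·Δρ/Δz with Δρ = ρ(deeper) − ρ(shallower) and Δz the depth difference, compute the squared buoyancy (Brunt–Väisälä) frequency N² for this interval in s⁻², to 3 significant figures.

1.77 × 10⁻⁴ s⁻²

Δρ = 1024.58 − 1024.08 = 0.50 kg m⁻³ over Δz = 85.9 − 58.9 = 27 m.
N² = (9.8/1024.33) × (0.50/27) = 1.7717 × 10⁻⁴ s⁻² ≈ 1.77 × 10⁻⁴ s⁻².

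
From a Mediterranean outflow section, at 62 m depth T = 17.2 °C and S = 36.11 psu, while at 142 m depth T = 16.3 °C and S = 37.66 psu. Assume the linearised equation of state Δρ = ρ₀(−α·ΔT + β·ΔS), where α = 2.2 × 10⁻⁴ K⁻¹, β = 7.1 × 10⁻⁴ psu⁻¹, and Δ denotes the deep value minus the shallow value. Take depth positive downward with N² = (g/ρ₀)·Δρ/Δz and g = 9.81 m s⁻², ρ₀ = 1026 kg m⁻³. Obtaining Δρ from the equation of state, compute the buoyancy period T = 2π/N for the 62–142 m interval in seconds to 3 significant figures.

ΔT = -0.9 K, ΔS = +1.55 psu (deep − shallow).
Δρ/ρ₀ = −αΔT + βΔS = 1.98 × 10⁻⁴ + 1.1005 × 10⁻³ = 1.2985 × 10⁻³, so Δρ ≈ 1.332 kg m⁻³.
N² = (g/ρ₀)·Δρ/Δz = g·(Δρ/ρ₀)/Δz = 9.81 × 1.2985 × 10⁻³ / 80 = 1.5923 × 10⁻⁴ s⁻².
N = √(1.5923 × 10⁻⁴) = 0.012619 rad s⁻¹ → T = 2π/N = 497.91 s ≈ 498 s.

498 s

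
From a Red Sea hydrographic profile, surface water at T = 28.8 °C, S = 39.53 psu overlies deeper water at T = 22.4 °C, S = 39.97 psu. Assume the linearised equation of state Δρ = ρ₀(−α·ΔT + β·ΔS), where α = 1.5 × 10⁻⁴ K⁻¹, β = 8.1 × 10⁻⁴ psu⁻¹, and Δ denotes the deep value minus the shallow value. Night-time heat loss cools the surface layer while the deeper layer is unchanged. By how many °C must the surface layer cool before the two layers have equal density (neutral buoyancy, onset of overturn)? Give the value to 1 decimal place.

8.8 °C

Neutral buoyancy requires Δρ = 0, i.e. −α(T_deep − T_surf′) + β(S_deep − S_surf) = 0.
T_surf′ = T_deep − (β/α)·ΔS = 22.4 − (8.1 × 10⁻⁴/1.5 × 10⁻⁴)·(+0.44) = 20.024 °C.
Cooling required: 28.8 − (20.024) = 8.776 °C.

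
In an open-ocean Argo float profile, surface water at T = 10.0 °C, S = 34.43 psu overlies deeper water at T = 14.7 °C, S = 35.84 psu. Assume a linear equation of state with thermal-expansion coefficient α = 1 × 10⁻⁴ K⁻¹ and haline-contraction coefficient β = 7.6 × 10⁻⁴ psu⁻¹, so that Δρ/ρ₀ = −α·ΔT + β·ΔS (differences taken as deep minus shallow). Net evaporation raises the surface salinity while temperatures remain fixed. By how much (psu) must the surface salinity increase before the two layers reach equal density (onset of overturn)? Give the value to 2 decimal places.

0.79 psu

Neutral buoyancy requires −α(T_deep − T_surf) + β(S_deep − S_surf′) = 0.
S_surf′ = S_deep − (α/β)·ΔT = 35.84 − (1 × 10⁻⁴/7.6 × 10⁻⁴)·(+4.7) = 35.2216 psu.
Increase required: 35.2216 − 34.43 = 0.7916 psu.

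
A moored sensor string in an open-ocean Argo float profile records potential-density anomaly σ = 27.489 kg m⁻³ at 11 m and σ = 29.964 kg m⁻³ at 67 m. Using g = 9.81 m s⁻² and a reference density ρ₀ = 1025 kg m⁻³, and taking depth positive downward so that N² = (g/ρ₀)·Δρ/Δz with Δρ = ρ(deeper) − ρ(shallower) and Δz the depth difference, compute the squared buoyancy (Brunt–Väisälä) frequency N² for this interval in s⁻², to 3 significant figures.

4.23 × 10⁻⁴ s⁻²

Δρ = 1029.964 − 1027.489 = 2.475 kg m⁻³ over Δz = 67 − 11 = 56 m.
N² = (9.81/1025) × (2.475/56) = 4.2299 × 10⁻⁴ s⁻² ≈ 4.23 × 10⁻⁴ s⁻².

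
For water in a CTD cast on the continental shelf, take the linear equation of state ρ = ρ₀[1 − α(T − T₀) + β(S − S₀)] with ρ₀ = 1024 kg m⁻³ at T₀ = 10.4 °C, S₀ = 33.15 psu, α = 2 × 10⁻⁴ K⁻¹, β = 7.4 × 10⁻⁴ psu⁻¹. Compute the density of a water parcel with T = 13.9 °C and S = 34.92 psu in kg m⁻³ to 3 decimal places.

T − T₀ = +3.5 K, S − S₀ = +1.77 psu.
Bracket = 1 − α·(+3.5) + β·(+1.77) = 1 + (6.098 × 10⁻⁴) = 1.0006098.
ρ = 1024 × 1.0006098 = 1024.624 kg m⁻³.

1024.624 kg m⁻³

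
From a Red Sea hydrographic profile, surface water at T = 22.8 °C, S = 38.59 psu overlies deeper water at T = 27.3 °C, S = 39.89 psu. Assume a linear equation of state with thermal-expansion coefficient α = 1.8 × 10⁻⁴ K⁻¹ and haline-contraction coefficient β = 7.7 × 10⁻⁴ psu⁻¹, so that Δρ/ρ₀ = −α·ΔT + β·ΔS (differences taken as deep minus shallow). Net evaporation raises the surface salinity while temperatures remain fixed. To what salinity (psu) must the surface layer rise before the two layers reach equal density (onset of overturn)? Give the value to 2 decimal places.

38.84 psu

Neutral buoyancy requires −α(T_deep − T_surf) + β(S_deep − S_surf′) = 0.
S_surf′ = S_deep − (α/β)·ΔT = 39.89 − (1.8 × 10⁻⁴/7.7 × 10⁻⁴)·(+4.5) = 38.8381 psu.
Increase required: 38.8381 − 38.59 = 0.2481 psu.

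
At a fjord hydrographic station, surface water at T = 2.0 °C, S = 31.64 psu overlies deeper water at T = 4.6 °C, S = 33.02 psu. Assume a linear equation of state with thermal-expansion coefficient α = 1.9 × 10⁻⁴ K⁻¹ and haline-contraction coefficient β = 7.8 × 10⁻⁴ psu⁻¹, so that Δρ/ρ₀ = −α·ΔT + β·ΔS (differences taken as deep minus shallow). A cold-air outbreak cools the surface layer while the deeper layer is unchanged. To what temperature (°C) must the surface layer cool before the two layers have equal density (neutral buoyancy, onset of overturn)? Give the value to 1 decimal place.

-1.1 °C

Neutral buoyancy requires Δρ = 0, i.e. −α(T_deep − T_surf′) + β(S_deep − S_surf) = 0.
T_surf′ = T_deep − (β/α)·ΔS = 4.6 − (7.8 × 10⁻⁴/1.9 × 10⁻⁴)·(+1.38) = -1.065 °C.
Cooling required: 2.0 − (-1.065) = 3.065 °C.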